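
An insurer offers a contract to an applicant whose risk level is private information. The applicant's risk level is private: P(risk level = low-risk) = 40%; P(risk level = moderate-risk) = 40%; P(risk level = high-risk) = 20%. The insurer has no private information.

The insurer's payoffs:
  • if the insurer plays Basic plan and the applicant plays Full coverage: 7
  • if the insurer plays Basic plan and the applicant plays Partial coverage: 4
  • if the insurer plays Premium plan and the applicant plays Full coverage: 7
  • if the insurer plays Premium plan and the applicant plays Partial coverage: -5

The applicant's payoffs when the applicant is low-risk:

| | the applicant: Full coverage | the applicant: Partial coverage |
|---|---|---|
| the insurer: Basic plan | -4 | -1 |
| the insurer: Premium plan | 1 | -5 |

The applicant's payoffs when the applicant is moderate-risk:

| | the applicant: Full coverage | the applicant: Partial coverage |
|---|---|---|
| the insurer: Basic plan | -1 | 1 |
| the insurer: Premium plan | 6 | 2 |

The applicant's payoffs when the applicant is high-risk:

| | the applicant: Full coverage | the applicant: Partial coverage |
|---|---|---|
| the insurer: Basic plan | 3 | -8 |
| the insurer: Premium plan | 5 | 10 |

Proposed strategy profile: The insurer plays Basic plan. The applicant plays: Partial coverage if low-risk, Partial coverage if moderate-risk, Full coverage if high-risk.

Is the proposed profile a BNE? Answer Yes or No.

Yes

The insurer plays Basic plan: E[Basic plan] = 0.4·(4) + 0.4·(4) + 0.2·(7) = 4.6; E[Premium plan] = -2.6. Best-responding. ✓
The applicant (risk level low-risk), facing Basic plan: Full coverage gives -4, Partial coverage gives -1. Proposed Partial coverage is best. ✓
The applicant (risk level moderate-risk), facing Basic plan: Full coverage gives -1, Partial coverage gives 1. Proposed Partial coverage is best. ✓
The applicant (risk level high-risk), facing Basic plan: Full coverage gives 3, Partial coverage gives -8. Proposed Full coverage is best. ✓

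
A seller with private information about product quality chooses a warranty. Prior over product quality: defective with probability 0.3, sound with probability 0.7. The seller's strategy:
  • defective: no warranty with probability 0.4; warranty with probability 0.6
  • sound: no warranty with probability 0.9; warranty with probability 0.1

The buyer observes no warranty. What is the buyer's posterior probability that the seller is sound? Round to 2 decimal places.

0.84

P(no warranty) = 0.3·0.4 + 0.7·0.9 = 0.75
P(sound | no warranty) = (0.7·0.9) / 0.75 = 0.63 / 0.75 = 0.84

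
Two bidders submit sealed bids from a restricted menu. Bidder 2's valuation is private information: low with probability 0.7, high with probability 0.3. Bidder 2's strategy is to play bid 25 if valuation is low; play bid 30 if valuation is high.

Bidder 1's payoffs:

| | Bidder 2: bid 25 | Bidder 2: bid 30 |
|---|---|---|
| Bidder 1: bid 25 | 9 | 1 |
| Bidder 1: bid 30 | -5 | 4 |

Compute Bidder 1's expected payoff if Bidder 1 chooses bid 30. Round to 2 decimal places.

Take the expectation over Bidder 2's valuation, weighting each type's action by its prior probability.
E[bid 30] = 0.7·(-5) + 0.3·4 = (-3.5) + 1.2 = -2.3

-2.30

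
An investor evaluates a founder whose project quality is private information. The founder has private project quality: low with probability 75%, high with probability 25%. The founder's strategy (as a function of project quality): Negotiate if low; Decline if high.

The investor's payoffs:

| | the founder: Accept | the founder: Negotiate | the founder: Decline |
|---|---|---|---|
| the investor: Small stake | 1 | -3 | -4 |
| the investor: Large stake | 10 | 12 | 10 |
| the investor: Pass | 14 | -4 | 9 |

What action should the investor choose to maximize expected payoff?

Compute the investor's expected payoff for each action, taking the expectation over the founder's type.
E[Small stake] = 0.75·(-3) + 0.25·(-4) = -3.25
E[Large stake] = 0.75·(12) + 0.25·(10) = 11.5
E[Pass] = 0.75·(-4) + 0.25·(9) = -0.75
Best response: Large stake (11.5 is the largest).

Large stake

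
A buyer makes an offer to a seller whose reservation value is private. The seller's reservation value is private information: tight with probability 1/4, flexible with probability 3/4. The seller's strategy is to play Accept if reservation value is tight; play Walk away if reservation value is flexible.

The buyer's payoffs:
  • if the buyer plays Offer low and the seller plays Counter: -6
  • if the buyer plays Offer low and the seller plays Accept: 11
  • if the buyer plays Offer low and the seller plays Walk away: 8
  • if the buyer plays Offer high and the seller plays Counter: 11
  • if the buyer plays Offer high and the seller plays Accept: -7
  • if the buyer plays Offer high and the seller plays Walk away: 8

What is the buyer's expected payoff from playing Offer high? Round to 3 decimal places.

E[Offer high] = 1/4·(-7) + 3/4·8 = (-7/4) + 6 = 17/4

4.250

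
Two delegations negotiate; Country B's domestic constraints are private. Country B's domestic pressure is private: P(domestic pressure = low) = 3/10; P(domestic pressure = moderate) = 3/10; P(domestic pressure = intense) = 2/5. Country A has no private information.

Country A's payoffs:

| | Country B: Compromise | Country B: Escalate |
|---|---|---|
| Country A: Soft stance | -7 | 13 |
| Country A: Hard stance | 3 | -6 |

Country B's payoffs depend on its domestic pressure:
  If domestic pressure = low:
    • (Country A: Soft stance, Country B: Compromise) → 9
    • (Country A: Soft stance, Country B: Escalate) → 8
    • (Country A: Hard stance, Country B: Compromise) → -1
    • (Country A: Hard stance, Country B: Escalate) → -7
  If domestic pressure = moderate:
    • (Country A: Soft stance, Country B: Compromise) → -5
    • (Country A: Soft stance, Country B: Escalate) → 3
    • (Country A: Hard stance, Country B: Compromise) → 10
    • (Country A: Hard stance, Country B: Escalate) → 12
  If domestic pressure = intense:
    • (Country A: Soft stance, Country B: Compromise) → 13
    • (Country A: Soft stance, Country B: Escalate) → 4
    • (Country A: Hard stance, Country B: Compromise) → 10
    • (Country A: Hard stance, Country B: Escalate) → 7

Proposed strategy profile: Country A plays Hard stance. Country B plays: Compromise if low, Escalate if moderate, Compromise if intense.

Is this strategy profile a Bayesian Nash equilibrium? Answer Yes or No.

A profile is a BNE iff every type of every player is best-responding given beliefs about the other side.
Country A plays Hard stance: E[Hard stance] = 3/10·(3) + 3/10·(-6) + 2/5·(3) = 3/10; E[Soft stance] = -1. Best-responding. ✓
Country B (domestic pressure low), facing Hard stance: Compromise gives -1, Escalate gives -7. Proposed Compromise is best. ✓
Country B (domestic pressure moderate), facing Hard stance: Compromise gives 10, Escalate gives 12. Proposed Escalate is best. ✓
Country B (domestic pressure intense), facing Hard stance: Compromise gives 10, Escalate gives 7. Proposed Compromise is best. ✓

Yes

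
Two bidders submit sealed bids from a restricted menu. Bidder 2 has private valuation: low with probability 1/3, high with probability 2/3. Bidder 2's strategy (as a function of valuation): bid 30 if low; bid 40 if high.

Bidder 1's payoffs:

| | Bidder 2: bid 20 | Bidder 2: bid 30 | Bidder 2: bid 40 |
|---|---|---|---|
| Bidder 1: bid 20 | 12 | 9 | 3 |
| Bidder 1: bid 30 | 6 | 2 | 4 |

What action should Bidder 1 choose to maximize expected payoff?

E[bid 20] = 1/3·(9) + 2/3·(3) = 5
E[bid 30] = 1/3·(2) + 2/3·(4) = 10/3
Best response: bid 20 (5 is the largest).

bid 20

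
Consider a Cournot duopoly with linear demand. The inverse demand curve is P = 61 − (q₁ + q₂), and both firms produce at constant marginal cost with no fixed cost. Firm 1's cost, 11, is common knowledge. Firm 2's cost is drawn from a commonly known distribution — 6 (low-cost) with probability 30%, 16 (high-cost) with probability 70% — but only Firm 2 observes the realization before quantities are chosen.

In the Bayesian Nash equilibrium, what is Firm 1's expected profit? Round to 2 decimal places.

Each type of Firm 2 best-responds to q₁; Firm 1 best-responds to the expected q₂ over Firm 2's types.
Firm 2 with cost c maximizes (61 − (q₁+q₂) − c)·q₂, giving q₂(c) = (61 − c − q₁)/2.
E[c₂] = 0.3·6 + 0.7·16 = 13
Firm 1's FOC against E[q₂] yields q₁ = (61 − 2·11 + E[c₂])/3 = (61 − 22 + 13)/3 = 17.3333.
E[P] = 61 − (q₁ + E[q₂]) = 28.3333; Firm 1's expected profit = (E[P] − 11)·q₁ = (28.3333 − 11)·17.3333 = 300.444.

300.44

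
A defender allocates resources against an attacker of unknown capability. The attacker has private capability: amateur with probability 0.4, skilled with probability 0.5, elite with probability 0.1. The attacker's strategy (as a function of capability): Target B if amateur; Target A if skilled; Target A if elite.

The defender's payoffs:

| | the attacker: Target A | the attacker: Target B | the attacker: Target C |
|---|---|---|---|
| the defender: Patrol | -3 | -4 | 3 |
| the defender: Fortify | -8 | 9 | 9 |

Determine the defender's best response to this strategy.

Compute the defender's expected payoff for each action, taking the expectation over the attacker's type.
E[Patrol] = 0.4·(-4) + 0.5·(-3) + 0.1·(-3) = -3.4
E[Fortify] = 0.4·(9) + 0.5·(-8) + 0.1·(-8) = -1.2
Best response: Fortify (-1.2 is the largest).

Fortify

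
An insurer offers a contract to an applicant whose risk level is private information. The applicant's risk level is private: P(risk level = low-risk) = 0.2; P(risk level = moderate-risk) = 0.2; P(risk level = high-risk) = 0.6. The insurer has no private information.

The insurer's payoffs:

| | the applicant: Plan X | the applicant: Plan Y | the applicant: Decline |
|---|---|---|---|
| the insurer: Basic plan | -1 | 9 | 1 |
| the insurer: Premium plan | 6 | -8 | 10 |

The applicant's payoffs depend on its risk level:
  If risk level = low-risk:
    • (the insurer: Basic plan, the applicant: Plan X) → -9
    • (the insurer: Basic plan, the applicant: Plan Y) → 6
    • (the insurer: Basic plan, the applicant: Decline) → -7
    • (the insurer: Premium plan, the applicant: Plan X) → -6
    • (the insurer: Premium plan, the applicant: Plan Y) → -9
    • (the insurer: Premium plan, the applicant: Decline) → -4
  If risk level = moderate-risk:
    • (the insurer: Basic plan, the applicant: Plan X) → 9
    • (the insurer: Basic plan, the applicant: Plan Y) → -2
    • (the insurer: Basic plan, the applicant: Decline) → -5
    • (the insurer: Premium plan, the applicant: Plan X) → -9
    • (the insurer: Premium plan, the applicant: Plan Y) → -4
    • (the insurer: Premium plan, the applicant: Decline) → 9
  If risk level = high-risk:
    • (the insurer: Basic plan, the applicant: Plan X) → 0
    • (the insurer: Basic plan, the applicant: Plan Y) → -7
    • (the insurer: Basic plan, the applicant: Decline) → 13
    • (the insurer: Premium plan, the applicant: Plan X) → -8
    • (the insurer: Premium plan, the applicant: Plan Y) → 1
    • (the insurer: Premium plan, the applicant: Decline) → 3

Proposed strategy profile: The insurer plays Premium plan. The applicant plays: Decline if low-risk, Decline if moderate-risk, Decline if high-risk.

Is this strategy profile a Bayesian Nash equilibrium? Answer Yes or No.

A profile is a BNE iff every type of every player is best-responding given beliefs about the other side.
The insurer plays Premium plan: E[Premium plan] = 0.2·(10) + 0.2·(10) + 0.6·(10) = 10; E[Basic plan] = 1. Best-responding. ✓
The applicant (risk level low-risk), facing Premium plan: Plan X gives -6, Plan Y gives -9, Decline gives -4. Proposed Decline is best. ✓
The applicant (risk level moderate-risk), facing Premium plan: Plan X gives -9, Plan Y gives -4, Decline gives 9. Proposed Decline is best. ✓
The applicant (risk level high-risk), facing Premium plan: Plan X gives -8, Plan Y gives 1, Decline gives 3. Proposed Decline is best. ✓

Yes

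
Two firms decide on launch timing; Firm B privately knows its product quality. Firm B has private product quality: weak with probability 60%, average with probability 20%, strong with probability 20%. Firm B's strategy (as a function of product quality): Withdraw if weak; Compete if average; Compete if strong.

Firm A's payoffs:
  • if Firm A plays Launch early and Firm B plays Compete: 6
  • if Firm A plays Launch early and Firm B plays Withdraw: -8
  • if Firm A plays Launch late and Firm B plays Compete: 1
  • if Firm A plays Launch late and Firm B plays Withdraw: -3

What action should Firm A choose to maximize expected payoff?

E[Launch early] = 0.6·(-8) + 0.2·(6) + 0.2·(6) = -2.4
E[Launch late] = 0.6·(-3) + 0.2·(1) + 0.2·(1) = -1.4
Best response: Launch late (-1.4 is the largest).

Launch late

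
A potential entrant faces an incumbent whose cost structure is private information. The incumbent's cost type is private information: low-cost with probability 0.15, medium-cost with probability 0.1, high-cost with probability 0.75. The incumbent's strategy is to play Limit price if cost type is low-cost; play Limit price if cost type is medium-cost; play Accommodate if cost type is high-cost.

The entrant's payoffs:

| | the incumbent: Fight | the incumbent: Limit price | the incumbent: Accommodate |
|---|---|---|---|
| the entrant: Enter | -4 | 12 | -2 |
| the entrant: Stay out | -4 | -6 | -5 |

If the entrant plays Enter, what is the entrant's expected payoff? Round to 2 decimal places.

Take the expectation over the incumbent's cost type, weighting each type's action by its prior probability.
E[Enter] = 0.15·12 + 0.1·12 + 0.75·(-2) = 1.8 + 1.2 + (-1.5) = 1.5

1.50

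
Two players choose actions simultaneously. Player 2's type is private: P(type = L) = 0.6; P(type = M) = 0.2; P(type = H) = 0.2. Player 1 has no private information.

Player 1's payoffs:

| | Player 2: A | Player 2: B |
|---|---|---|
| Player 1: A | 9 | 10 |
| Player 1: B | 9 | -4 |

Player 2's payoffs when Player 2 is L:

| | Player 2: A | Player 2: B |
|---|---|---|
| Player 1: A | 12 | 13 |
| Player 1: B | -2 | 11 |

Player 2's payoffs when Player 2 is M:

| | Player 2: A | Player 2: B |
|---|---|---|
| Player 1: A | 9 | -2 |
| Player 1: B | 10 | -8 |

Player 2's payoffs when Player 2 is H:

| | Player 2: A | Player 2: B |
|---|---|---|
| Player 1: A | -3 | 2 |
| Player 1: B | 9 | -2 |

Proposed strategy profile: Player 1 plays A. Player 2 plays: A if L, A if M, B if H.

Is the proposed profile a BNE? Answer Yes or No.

No

A profile is a BNE iff every type of every player is best-responding given beliefs about the other side.
Player 1 plays A: E[A] = 0.6·(9) + 0.2·(9) + 0.2·(10) = 9.2; E[B] = 6.4. Best-responding. ✓
Player 2 (type L), facing A: A gives 12, B gives 13. Proposed A is not best — profitable deviation exists. ✗
Player 2 (type M), facing A: A gives 9, B gives -2. Proposed A is best. ✓
Player 2 (type H), facing A: A gives -3, B gives 2. Proposed B is best. ✓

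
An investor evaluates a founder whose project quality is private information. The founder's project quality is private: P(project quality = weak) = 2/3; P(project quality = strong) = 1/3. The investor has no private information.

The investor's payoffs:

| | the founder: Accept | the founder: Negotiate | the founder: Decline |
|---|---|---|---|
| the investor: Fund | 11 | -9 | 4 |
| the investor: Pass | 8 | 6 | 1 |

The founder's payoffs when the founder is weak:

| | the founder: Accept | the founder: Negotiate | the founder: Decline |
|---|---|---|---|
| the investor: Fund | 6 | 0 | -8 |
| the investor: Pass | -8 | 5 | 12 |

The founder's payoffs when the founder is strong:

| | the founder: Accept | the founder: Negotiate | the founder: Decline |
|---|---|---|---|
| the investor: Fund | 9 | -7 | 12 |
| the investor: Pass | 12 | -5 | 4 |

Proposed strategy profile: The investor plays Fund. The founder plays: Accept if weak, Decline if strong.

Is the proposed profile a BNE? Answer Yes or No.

Yes

The investor plays Fund: E[Fund] = 2/3·(11) + 1/3·(4) = 26/3; E[Pass] = 17/3. Best-responding. ✓
The founder (project quality weak), facing Fund: Accept gives 6, Negotiate gives 0, Decline gives -8. Proposed Accept is best. ✓
The founder (project quality strong), facing Fund: Accept gives 9, Negotiate gives -7, Decline gives 12. Proposed Decline is best. ✓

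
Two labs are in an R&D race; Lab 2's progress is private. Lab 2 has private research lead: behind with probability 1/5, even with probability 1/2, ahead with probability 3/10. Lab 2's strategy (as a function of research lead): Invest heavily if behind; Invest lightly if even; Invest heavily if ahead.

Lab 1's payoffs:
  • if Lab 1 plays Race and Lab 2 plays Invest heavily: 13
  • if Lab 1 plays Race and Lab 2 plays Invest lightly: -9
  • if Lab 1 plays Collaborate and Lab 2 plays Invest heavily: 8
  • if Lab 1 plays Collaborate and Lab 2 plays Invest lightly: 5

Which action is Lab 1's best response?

Collaborate

Compute Lab 1's expected payoff for each action, taking the expectation over Lab 2's type.
E[Race] = 1/5·(13) + 1/2·(-9) + 3/10·(13) = 2
E[Collaborate] = 1/5·(8) + 1/2·(5) + 3/10·(8) = 13/2
Best response: Collaborate (13/2 is the largest).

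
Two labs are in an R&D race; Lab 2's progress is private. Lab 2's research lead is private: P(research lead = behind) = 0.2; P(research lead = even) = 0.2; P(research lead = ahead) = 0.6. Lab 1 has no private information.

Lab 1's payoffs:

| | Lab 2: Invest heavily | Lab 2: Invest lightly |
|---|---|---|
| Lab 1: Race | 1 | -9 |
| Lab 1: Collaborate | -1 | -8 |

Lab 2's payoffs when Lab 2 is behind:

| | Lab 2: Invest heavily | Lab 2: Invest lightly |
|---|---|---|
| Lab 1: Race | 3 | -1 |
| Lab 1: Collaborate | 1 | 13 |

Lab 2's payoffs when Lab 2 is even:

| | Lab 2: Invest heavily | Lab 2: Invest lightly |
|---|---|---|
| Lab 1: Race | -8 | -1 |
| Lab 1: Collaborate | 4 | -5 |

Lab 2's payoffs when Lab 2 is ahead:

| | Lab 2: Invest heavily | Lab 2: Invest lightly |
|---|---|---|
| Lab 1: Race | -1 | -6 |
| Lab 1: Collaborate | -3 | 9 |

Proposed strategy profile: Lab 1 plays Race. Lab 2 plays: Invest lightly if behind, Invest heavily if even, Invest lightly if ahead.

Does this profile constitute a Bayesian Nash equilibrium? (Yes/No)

No

Lab 1 plays Race: E[Race] = 0.2·(-9) + 0.2·(1) + 0.6·(-9) = -7; E[Collaborate] = -6.6. Not best-responding. ✗
Lab 2 (research lead behind), facing Race: Invest heavily gives 3, Invest lightly gives -1. Proposed Invest lightly is not best — profitable deviation exists. ✗
Lab 2 (research lead even), facing Race: Invest heavily gives -8, Invest lightly gives -1. Proposed Invest heavily is not best — profitable deviation exists. ✗
Lab 2 (research lead ahead), facing Race: Invest heavily gives -1, Invest lightly gives -6. Proposed Invest lightly is not best — profitable deviation exists. ✗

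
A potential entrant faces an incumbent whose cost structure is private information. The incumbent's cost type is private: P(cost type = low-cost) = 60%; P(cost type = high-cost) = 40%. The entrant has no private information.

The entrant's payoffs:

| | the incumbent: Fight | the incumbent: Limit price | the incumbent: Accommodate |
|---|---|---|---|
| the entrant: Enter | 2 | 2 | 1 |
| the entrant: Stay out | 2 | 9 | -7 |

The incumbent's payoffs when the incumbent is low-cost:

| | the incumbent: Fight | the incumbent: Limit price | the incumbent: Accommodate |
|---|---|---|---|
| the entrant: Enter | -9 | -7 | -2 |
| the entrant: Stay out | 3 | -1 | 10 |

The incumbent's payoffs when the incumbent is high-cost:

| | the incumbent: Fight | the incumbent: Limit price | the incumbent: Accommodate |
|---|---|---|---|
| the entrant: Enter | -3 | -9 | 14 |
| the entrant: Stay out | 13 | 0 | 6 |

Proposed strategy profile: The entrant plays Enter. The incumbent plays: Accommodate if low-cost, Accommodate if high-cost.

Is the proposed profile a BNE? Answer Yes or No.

Yes

A profile is a BNE iff every type of every player is best-responding given beliefs about the other side.
The entrant plays Enter: E[Enter] = 0.6·(1) + 0.4·(1) = 1; E[Stay out] = -7. Best-responding. ✓
The incumbent (cost type low-cost), facing Enter: Fight gives -9, Limit price gives -7, Accommodate gives -2. Proposed Accommodate is best. ✓
The incumbent (cost type high-cost), facing Enter: Fight gives -3, Limit price gives -9, Accommodate gives 14. Proposed Accommodate is best. ✓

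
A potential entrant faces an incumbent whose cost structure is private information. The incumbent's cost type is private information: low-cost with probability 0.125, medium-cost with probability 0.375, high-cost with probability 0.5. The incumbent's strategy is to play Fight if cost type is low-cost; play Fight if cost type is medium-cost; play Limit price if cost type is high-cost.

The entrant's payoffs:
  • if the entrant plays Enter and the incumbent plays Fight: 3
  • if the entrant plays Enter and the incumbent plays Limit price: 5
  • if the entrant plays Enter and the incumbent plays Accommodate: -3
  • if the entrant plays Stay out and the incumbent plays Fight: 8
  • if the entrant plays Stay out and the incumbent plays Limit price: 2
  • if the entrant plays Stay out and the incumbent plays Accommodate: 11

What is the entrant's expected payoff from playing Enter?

4

Take the expectation over the incumbent's cost type, weighting each type's action by its prior probability.
E[Enter] = 0.125·3 + 0.375·3 + 0.5·5 = 0.375 + 1.125 + 2.5 = 4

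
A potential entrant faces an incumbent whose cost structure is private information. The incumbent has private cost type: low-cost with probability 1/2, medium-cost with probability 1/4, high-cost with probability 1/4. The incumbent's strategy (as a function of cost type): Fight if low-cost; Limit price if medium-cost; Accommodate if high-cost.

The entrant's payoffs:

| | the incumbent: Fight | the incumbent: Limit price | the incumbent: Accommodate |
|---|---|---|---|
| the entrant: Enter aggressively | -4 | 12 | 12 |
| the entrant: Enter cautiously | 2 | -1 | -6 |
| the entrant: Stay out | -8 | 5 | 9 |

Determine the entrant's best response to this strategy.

Compute the entrant's expected payoff for each action, taking the expectation over the incumbent's type.
E[Enter aggressively] = 1/2·(-4) + 1/4·(12) + 1/4·(12) = 4
E[Enter cautiously] = 1/2·(2) + 1/4·(-1) + 1/4·(-6) = -3/4
E[Stay out] = 1/2·(-8) + 1/4·(5) + 1/4·(9) = -1/2
Best response: Enter aggressively (4 is the largest).

Enter aggressively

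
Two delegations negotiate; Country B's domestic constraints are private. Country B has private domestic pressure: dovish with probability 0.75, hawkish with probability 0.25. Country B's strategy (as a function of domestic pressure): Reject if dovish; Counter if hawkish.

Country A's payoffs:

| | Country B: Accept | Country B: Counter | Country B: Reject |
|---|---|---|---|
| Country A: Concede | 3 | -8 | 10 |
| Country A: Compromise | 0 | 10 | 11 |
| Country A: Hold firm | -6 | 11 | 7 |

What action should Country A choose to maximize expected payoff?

Compute Country A's expected payoff for each action, taking the expectation over Country B's type.
E[Concede] = 0.75·(10) + 0.25·(-8) = 5.5
E[Compromise] = 0.75·(11) + 0.25·(10) = 10.75
E[Hold firm] = 0.75·(7) + 0.25·(11) = 8
Best response: Compromise (10.75 is the largest).

Compromise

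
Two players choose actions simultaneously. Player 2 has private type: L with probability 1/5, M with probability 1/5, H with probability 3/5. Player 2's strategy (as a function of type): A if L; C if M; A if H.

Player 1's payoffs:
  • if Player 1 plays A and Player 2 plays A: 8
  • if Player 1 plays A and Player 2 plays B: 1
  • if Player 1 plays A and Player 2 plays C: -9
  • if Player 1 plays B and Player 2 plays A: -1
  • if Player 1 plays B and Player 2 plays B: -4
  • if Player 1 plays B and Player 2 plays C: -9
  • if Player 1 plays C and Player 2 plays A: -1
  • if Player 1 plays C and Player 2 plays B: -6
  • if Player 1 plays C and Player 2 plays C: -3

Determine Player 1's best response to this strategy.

A

Compute Player 1's expected payoff for each action, taking the expectation over Player 2's type.
E[A] = 1/5·(8) + 1/5·(-9) + 3/5·(8) = 23/5
E[B] = 1/5·(-1) + 1/5·(-9) + 3/5·(-1) = -13/5
E[C] = 1/5·(-1) + 1/5·(-3) + 3/5·(-1) = -7/5
Best response: A (23/5 is the largest).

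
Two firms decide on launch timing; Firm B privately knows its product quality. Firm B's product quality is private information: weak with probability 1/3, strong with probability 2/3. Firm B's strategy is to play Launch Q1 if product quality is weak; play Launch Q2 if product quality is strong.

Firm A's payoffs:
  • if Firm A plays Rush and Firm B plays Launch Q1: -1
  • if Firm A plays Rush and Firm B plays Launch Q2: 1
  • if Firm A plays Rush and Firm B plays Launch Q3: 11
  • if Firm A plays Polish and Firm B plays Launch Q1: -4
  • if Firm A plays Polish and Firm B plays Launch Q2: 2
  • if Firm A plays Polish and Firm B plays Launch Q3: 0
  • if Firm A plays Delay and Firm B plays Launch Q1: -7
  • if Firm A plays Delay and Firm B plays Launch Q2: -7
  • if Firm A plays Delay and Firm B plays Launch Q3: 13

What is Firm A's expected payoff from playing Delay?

E[Delay] = 1/3·(-7) + 2/3·(-7) = (-7/3) + (-14/3) = -7

-7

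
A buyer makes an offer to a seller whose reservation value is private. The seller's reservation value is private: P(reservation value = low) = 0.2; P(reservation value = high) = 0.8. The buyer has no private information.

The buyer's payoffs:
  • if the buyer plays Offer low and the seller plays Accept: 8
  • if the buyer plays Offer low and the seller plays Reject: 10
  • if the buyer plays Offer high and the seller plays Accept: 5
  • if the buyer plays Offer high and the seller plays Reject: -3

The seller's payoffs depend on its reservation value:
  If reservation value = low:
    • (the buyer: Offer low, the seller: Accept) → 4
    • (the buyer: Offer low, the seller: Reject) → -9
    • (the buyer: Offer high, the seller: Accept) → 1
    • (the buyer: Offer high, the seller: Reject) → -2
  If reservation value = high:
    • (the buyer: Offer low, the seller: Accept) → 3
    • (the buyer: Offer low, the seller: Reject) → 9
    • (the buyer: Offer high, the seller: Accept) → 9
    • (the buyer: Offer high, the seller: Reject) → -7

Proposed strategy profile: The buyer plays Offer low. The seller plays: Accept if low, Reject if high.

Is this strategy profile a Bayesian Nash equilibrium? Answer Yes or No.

The buyer plays Offer low: E[Offer low] = 0.2·(8) + 0.8·(10) = 9.6; E[Offer high] = -1.4. Best-responding. ✓
The seller (reservation value low), facing Offer low: Accept gives 4, Reject gives -9. Proposed Accept is best. ✓
The seller (reservation value high), facing Offer low: Accept gives 3, Reject gives 9. Proposed Reject is best. ✓

Yes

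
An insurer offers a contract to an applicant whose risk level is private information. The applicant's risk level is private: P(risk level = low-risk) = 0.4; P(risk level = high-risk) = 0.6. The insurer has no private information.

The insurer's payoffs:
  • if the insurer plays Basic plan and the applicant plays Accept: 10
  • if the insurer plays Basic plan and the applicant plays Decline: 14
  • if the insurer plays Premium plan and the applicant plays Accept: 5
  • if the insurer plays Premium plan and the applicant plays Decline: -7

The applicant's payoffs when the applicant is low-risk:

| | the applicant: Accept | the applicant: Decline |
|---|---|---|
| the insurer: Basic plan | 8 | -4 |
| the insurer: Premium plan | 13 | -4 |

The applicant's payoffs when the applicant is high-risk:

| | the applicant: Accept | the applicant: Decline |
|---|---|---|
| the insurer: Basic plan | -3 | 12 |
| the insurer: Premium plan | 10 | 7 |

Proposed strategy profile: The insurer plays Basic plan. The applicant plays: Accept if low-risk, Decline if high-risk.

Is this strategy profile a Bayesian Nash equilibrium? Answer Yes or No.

Yes

A profile is a BNE iff every type of every player is best-responding given beliefs about the other side.
The insurer plays Basic plan: E[Basic plan] = 0.4·(10) + 0.6·(14) = 12.4; E[Premium plan] = -2.2. Best-responding. ✓
The applicant (risk level low-risk), facing Basic plan: Accept gives 8, Decline gives -4. Proposed Accept is best. ✓
The applicant (risk level high-risk), facing Basic plan: Accept gives -3, Decline gives 12. Proposed Decline is best. ✓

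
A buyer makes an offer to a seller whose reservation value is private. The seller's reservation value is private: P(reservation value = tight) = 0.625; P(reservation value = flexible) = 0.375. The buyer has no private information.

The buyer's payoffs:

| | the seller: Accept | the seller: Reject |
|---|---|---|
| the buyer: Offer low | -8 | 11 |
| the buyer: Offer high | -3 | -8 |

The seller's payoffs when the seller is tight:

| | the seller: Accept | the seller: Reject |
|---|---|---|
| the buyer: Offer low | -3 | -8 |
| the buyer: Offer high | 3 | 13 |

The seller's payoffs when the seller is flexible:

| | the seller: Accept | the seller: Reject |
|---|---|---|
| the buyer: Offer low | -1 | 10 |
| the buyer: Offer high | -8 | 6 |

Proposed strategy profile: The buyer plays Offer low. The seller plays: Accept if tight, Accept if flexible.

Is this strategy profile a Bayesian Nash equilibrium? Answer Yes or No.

A profile is a BNE iff every type of every player is best-responding given beliefs about the other side.
The buyer plays Offer low: E[Offer low] = 0.625·(-8) + 0.375·(-8) = -8; E[Offer high] = -3. Not best-responding. ✗
The seller (reservation value tight), facing Offer low: Accept gives -3, Reject gives -8. Proposed Accept is best. ✓
The seller (reservation value flexible), facing Offer low: Accept gives -1, Reject gives 10. Proposed Accept is not best — profitable deviation exists. ✗

No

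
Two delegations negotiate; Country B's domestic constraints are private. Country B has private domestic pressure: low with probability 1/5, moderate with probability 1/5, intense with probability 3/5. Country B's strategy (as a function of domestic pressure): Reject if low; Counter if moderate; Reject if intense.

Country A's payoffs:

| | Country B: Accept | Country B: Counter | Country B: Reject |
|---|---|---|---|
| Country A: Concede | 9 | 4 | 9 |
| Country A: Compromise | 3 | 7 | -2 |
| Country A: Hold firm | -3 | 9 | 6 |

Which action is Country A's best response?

Compute Country A's expected payoff for each action, taking the expectation over Country B's type.
E[Concede] = 1/5·(9) + 1/5·(4) + 3/5·(9) = 8
E[Compromise] = 1/5·(-2) + 1/5·(7) + 3/5·(-2) = -1/5
E[Hold firm] = 1/5·(6) + 1/5·(9) + 3/5·(6) = 33/5
Best response: Concede (8 is the largest).

Concede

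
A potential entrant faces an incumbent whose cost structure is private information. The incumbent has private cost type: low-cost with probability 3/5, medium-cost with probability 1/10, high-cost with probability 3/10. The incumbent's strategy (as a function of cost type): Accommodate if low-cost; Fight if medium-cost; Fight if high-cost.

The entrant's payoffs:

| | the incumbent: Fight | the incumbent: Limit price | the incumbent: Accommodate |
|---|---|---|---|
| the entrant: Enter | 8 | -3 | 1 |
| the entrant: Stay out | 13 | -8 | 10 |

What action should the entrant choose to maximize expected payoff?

E[Enter] = 3/5·(1) + 1/10·(8) + 3/10·(8) = 19/5
E[Stay out] = 3/5·(10) + 1/10·(13) + 3/10·(13) = 56/5
Best response: Stay out (56/5 is the largest).

Stay out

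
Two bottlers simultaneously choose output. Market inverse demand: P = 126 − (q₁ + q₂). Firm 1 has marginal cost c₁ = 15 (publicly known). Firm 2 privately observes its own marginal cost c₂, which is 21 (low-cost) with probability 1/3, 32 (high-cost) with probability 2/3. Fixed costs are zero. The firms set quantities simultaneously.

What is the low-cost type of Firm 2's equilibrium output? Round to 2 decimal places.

31.78

Firm 2 with cost c maximizes (126 − (q₁+q₂) − c)·q₂, giving q₂(c) = (126 − c − q₁)/2.
E[c₂] = 1/3·21 + 2/3·32 = 28.3333
Firm 1's FOC against E[q₂] yields q₁ = (126 − 2·15 + E[c₂])/3 = (126 − 30 + 28.3333)/3 = 41.4444.
q₂(low-cost) = (126 − 21 − 41.4444)/2 = 31.7778.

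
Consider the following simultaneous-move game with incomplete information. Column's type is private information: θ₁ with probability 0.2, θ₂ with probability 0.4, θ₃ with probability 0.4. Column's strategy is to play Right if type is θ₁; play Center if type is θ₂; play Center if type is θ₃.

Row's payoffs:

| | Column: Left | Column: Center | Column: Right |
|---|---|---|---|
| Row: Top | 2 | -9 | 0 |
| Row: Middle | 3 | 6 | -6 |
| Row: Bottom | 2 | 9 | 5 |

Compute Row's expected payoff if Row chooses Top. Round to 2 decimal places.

E[Top] = 0.2·0 + 0.4·(-9) + 0.4·(-9) = 0 + (-3.6) + (-3.6) = -7.2

-7.20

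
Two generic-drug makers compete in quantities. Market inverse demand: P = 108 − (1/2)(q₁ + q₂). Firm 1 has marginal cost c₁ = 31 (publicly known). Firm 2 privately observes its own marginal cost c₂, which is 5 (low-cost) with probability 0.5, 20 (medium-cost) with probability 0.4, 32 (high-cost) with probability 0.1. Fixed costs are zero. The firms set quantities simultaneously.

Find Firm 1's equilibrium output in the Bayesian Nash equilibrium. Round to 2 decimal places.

39.80

Type-c best response for Firm 2: q₂(c) = (108 − c) − q₁/2.
Firm 1 maximizes expected profit; its first-order condition is 108 − q₁ − (1/2)E[q₂] − 31 = 0.
Substituting E[q₂] and solving: E[c₂] = 13.7, so q₁ = (108 − 2·31 + 13.7)/(3/2) = 39.8.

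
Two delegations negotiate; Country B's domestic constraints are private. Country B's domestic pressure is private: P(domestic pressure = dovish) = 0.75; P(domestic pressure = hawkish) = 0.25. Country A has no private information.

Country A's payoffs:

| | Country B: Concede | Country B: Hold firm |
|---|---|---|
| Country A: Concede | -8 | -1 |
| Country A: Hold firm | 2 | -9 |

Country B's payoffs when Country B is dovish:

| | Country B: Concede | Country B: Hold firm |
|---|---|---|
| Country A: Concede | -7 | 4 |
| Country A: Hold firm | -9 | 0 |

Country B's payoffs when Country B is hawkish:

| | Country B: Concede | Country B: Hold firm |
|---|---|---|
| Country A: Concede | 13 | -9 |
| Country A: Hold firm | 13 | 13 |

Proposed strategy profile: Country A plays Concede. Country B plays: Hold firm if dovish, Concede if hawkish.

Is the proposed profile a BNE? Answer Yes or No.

Country A plays Concede: E[Concede] = 0.75·(-1) + 0.25·(-8) = -2.75; E[Hold firm] = -6.25. Best-responding. ✓
Country B (domestic pressure dovish), facing Concede: Concede gives -7, Hold firm gives 4. Proposed Hold firm is best. ✓
Country B (domestic pressure hawkish), facing Concede: Concede gives 13, Hold firm gives -9. Proposed Concede is best. ✓

Yes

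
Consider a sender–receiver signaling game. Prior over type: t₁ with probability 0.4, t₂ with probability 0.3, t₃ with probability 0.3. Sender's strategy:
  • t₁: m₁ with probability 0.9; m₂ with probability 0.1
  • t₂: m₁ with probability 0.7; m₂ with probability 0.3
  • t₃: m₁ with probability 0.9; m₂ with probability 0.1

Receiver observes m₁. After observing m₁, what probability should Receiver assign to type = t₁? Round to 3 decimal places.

0.429

Apply Bayes' rule using the sender's strategy as the likelihood.
P(m₁) = 0.4·0.9 + 0.3·0.7 + 0.3·0.9 = 0.84
P(t₁ | m₁) = (0.4·0.9) / 0.84 = 0.36 / 0.84 = 0.428571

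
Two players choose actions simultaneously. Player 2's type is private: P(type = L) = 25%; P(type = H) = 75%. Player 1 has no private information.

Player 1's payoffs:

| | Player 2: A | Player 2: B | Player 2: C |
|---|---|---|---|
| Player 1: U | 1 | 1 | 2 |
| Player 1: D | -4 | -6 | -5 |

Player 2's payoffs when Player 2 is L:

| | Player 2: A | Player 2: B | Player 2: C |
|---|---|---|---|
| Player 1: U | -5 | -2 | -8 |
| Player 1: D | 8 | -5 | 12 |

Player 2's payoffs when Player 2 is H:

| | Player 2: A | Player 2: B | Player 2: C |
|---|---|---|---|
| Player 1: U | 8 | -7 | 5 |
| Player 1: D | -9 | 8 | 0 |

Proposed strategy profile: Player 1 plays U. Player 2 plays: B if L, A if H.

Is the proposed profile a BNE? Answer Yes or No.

Yes

Player 1 plays U: E[U] = 0.25·(1) + 0.75·(1) = 1; E[D] = -4.5. Best-responding. ✓
Player 2 (type L), facing U: A gives -5, B gives -2, C gives -8. Proposed B is best. ✓
Player 2 (type H), facing U: A gives 8, B gives -7, C gives 5. Proposed A is best. ✓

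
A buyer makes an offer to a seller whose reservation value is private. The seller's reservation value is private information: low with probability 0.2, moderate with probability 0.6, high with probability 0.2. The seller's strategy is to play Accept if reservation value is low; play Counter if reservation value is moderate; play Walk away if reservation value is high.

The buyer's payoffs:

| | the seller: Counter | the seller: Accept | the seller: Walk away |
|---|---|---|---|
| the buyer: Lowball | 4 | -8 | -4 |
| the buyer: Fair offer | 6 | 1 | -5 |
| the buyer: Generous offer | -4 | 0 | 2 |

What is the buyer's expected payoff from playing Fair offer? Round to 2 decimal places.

E[Fair offer] = 0.2·1 + 0.6·6 + 0.2·(-5) = 0.2 + 3.6 + (-1) = 2.8

2.80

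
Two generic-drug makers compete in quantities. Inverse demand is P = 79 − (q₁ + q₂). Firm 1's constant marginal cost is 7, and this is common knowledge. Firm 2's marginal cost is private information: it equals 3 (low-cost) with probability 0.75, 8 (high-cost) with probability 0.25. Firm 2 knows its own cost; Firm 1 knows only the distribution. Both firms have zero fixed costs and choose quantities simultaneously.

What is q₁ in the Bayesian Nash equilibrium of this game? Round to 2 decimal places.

23.08

Each type of Firm 2 best-responds to q₁; Firm 1 best-responds to the expected q₂ over Firm 2's types.
Firm 2 with cost c maximizes (79 − (q₁+q₂) − c)·q₂, giving q₂(c) = (79 − c − q₁)/2.
E[c₂] = 0.75·3 + 0.25·8 = 4.25
Firm 1's FOC against E[q₂] yields q₁ = (79 − 2·7 + E[c₂])/3 = (79 − 14 + 4.25)/3 = 23.0833.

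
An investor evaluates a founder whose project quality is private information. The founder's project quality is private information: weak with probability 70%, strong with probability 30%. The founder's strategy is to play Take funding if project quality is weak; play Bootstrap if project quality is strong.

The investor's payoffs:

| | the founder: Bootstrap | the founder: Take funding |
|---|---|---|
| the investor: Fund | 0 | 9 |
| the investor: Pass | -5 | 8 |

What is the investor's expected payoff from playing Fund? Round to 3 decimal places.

6.300

Take the expectation over the founder's project quality, weighting each type's action by its prior probability.
E[Fund] = 0.7·9 + 0.3·0 = 6.3 + 0 = 6.3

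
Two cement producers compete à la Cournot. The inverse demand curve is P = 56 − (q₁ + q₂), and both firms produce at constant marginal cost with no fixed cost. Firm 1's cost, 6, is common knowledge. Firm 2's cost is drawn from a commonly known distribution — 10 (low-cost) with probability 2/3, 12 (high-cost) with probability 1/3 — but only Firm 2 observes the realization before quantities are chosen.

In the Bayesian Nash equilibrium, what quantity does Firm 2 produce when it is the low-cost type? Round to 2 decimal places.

Type-c best response for Firm 2: q₂(c) = (56 − c)/2 − q₁/2.
Firm 1 maximizes expected profit; its first-order condition is 56 − 2q₁ − E[q₂] − 6 = 0.
Substituting E[q₂] and solving: E[c₂] = 10.6667, so q₁ = (56 − 2·6 + 10.6667)/3 = 18.2222.
q₂(low-cost) = (56 − 10 − 18.2222)/2 = 13.8889.

13.89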